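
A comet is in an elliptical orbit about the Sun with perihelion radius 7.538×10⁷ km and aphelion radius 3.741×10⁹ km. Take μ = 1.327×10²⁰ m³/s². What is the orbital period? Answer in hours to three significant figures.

T ≈ 399000 hours

Semi-major axis a = (r_p + r_a)/2 = (7.5380×10⁷ + 3.7410×10⁹)/2 = 1.9082×10⁹ km = 1.908×10¹² m.
By Kepler's third law T = 2π√(a³/μ) = 2π × 2.288×10⁸ = 1.438×10⁹ s.
= 3.994×10⁵ hours.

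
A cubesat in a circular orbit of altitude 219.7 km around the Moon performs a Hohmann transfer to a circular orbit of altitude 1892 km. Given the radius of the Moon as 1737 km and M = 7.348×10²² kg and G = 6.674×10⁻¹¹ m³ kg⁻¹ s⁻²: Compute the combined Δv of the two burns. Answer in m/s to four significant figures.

Δv_total ≈ 410.9 m/s

μ = GM = 6.674×10⁻¹¹ × 7.348×10²² = 4.904×10¹² m³/s².
r₁ = 1737 + 219.7 = 1956.7 km = 1.9567×10⁶ m.
r₂ = 1737 + 1892 = 3629.0 km = 3.6290×10⁶ m.
Transfer ellipse a_t = (r₁ + r₂)/2 = 2.793×10⁶ m.
At r₁: circular v_c1 = √(μ/r₁) = 1583 m/s; transfer-perilune v_p = √[μ(2/r₁ − 1/a_t)] = 1805 m/s.
Δv₁ = v_p − v_c1 = 221.5 m/s.
At r₂: circular v_c2 = √(μ/r₂) = 1162 m/s; transfer-apolune v_a = √[μ(2/r₂ − 1/a_t)] = 973.0 m/s.
Δv₂ = v_c2 − v_a = 189.5 m/s.
Total Δv = Δv₁ + Δv₂ = 410.9 m/s.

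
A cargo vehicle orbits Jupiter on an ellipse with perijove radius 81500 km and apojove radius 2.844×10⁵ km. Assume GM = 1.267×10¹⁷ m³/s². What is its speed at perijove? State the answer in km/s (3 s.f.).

Semi-major axis a = (r_p + r_a)/2 = 1.8295×10⁵ km = 1.830×10⁸ m.
Vis-viva: v² = μ(2/r − 1/a) = 1.267×10¹⁷ × (2.454×10⁻⁸ − 5.466×10⁻⁹) = 2.417×10⁹ m²/s².
v = 49160 m/s = 49.16 km/s.

v ≈ 49.2 km/s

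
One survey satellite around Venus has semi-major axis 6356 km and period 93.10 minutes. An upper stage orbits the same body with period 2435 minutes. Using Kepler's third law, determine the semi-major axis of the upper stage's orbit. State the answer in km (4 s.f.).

a₂ ≈ 56000 km

Kepler's third law: a³ ∝ T², so a₂ = a₁ (T₂/T₁)^(2/3).
T₂/T₁ = 26.15, (T₂/T₁)^(2/3) = 8.811.
a₂ = 6356 × 8.811 = 56000 km.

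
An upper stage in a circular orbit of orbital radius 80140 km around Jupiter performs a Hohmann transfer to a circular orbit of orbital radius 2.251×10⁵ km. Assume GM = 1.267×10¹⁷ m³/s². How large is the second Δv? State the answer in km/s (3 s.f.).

r₁ = 80140 km = 8.014×10⁷ m.
r₂ = 2.251×10⁵ km = 2.251×10⁸ m.
Transfer ellipse a_t = (r₁ + r₂)/2 = 1.526×10⁸ m.
At r₁: circular v_c1 = √(μ/r₁) = 39760 m/s; transfer-perijove v_p = √[μ(2/r₁ − 1/a_t)] = 48290 m/s.
At r₂: circular v_c2 = √(μ/r₂) = 23720 m/s; transfer-apojove v_a = √[μ(2/r₂ − 1/a_t)] = 17190 m/s.
Δv₂ = v_c2 − v_a = 6533 m/s.
= 6.533 km/s.

Δv ≈ 6.53 km/s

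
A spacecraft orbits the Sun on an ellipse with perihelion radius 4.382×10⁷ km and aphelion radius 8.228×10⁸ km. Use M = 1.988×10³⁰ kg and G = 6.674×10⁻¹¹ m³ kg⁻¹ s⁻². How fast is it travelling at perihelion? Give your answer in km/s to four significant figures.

μ = GM = 6.674×10⁻¹¹ × 1.988×10³⁰ = 1.327×10²⁰ m³/s².
Semi-major axis a = (r_p + r_a)/2 = 4.3331×10⁸ km = 4.333×10¹¹ m.
Vis-viva: v² = μ(2/r − 1/a) = 1.327×10²⁰ × (4.564×10⁻¹¹ − 2.308×10⁻¹²) = 5.749×10⁹ m²/s².
v = 75830 m/s = 75.83 km/s.

v ≈ 75.83 km/s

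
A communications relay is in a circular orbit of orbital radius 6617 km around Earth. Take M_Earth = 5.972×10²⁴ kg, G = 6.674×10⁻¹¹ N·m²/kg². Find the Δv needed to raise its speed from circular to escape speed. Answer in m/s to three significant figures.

Δv ≈ 3210 m/s

μ = GM = 6.674×10⁻¹¹ × 5.972×10²⁴ = 3.986×10¹⁴ m³/s².
r = 6617 km = 6.617×10⁶ m.
Circular speed v_c = √(μ/r) = 7761 m/s.
Escape speed v_esc = √(2μ/r) = √2 × v_c = 10980 m/s.
Δv = v_esc − v_c = 3215 m/s.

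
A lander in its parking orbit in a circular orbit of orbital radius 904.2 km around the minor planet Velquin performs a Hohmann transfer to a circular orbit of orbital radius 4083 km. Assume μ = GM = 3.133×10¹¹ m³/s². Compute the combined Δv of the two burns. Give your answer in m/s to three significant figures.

r₁ = 904.2 km = 9.042×10⁵ m.
r₂ = 4083 km = 4.083×10⁶ m.
Transfer ellipse a_t = (r₁ + r₂)/2 = 2.494×10⁶ m.
At r₁: circular v_c1 = √(μ/r₁) = 588.6 m/s; transfer-periapsis v_p = √[μ(2/r₁ − 1/a_t)] = 753.2 m/s.
Δv₁ = v_p − v_c1 = 164.6 m/s.
At r₂: circular v_c2 = √(μ/r₂) = 277.0 m/s; transfer-apoapsis v_a = √[μ(2/r₂ − 1/a_t)] = 166.8 m/s.
Δv₂ = v_c2 − v_a = 110.2 m/s.
Total Δv = Δv₁ + Δv₂ = 274.8 m/s.

Δv_total ≈ 275 m/s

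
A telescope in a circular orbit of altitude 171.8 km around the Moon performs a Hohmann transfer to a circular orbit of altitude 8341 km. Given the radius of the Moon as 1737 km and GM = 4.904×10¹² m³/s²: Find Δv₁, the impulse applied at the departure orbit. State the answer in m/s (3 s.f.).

Δv ≈ 476 m/s

r₁ = 1737 + 171.8 = 1908.8 km = 1.9088×10⁶ m.
r₂ = 1737 + 8341 = 10078 km = 1.0078×10⁷ m.
Transfer ellipse a_t = (r₁ + r₂)/2 = 5.993×10⁶ m.
At r₁: circular v_c1 = √(μ/r₁) = 1603 m/s; transfer-perilune v_p = √[μ(2/r₁ − 1/a_t)] = 2078 m/s.
Δv₁ = v_p − v_c1 = 475.6 m/s.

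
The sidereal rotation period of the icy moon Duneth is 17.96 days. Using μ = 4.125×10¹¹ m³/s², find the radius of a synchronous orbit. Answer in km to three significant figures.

T = 17.96 days = 1.552×10⁶ s.
A synchronous orbit has period T, so by Kepler's third law a = (μT²/4π²)^(1/3).
μT²/4π² = 4.125×10¹¹ × (1.552×10⁶)² / 39.48 = 2.516×10²² m³.
a = 2.930×10⁷ m = 29302 km.

r_sync ≈ 29300 km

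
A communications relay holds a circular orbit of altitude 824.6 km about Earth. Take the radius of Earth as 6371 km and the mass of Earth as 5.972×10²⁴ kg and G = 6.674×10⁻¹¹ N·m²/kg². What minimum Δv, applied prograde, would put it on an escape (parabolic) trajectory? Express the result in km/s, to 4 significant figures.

μ = GM = 6.674×10⁻¹¹ × 5.972×10²⁴ = 3.986×10¹⁴ m³/s².
r = 6371 + 824.6 = 7195.6 km = 7.1956×10⁶ m.
Circular speed v_c = √(μ/r) = 7443 m/s.
Escape speed v_esc = √(2μ/r) = √2 × v_c = 10530 m/s.
Δv = v_esc − v_c = 3083 m/s = 3.083 km/s.

Δv ≈ 3.083 km/s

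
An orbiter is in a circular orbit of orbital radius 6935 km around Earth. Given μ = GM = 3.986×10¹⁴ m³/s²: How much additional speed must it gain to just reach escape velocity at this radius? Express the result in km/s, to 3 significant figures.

Δv ≈ 3.14 km/s

r = 6935 km = 6.935×10⁶ m.
Circular speed v_c = √(μ/r) = 7581 m/s.
Escape speed v_esc = √(2μ/r) = √2 × v_c = 10720 m/s.
Δv = v_esc − v_c = 3140 m/s = 3.140 km/s.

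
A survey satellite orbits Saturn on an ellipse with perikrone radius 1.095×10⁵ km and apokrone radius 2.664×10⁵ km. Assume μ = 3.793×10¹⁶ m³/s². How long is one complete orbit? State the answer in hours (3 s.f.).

Semi-major axis a = (r_p + r_a)/2 = (1.0950×10⁵ + 2.6640×10⁵)/2 = 1.8795×10⁵ km = 1.880×10⁸ m.
By Kepler's third law T = 2π√(a³/μ) = 2π × 1.323×10⁴ = 8.313×10⁴ s.
= 23.09 hours.

T ≈ 23.1 hours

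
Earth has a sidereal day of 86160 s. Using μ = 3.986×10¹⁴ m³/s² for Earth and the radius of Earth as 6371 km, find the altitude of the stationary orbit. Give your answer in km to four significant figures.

h_sync ≈ 35790 km

A synchronous orbit has period T, so by Kepler's third law a = (μT²/4π²)^(1/3).
μT²/4π² = 3.986×10¹⁴ × (8.616×10⁴)² / 39.48 = 7.495×10²² m³.
a = 4.216×10⁷ m = 42163 km.
Altitude h = a − R = 42163 − 6371 = 35792 km.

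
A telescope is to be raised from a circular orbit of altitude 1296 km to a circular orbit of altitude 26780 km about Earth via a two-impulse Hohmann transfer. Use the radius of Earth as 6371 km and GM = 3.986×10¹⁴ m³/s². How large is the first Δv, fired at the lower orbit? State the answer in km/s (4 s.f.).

r₁ = 6371 + 1296 = 7667.0 km = 7.6670×10⁶ m.
r₂ = 6371 + 26780 = 33151 km = 3.3151×10⁷ m.
Transfer ellipse a_t = (r₁ + r₂)/2 = 2.041×10⁷ m.
At r₁: circular v_c1 = √(μ/r₁) = 7210 m/s; transfer-perigee v_p = √[μ(2/r₁ − 1/a_t)] = 9190 m/s.
Δv₁ = v_p − v_c1 = 1979 m/s.
= 1.979 km/s.

Δv ≈ 1.979 km/s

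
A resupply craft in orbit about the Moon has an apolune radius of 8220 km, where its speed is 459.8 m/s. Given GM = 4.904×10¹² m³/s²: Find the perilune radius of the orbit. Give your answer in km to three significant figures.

r_a = 8.220×10⁶ m.
Specific energy ε = v²/2 − μ/r = -4.909×10⁵ J/kg, so a = −μ/(2ε) = 4.995×10⁶ m.
The apsides satisfy r_p + r_a = 2a, so the perilune radius is 2a − r_a = 1.770×10⁶ m = 1770.1 km.

perilune radius ≈ 1770 km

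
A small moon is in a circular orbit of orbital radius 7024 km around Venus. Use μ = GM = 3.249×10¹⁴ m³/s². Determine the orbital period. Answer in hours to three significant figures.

r = 7024 km = 7.024×10⁶ m.
Kepler's third law: T = 2π√(r³/μ) = 2π√((7.024×10⁶)³ / 3.249×10¹⁴).
r³/μ = 1.067×10⁶ s², so T = 2π × 1.033×10³ = 6.489×10³ s.
Converting: 6.489×10³ s ÷ 3600 = 1.803 hours.

T ≈ 1.80 hours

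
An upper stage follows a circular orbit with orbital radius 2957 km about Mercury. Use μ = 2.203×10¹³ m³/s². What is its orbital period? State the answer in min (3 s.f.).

r = 2957 km = 2.957×10⁶ m.
Kepler's third law: T = 2π√(r³/μ) = 2π√((2.957×10⁶)³ / 2.203×10¹³).
r³/μ = 1.174×10⁶ s², so T = 2π × 1.083×10³ = 6.807×10³ s.
Converting: 6.807×10³ s ÷ 60.00 = 113.4 min.

T ≈ 113 min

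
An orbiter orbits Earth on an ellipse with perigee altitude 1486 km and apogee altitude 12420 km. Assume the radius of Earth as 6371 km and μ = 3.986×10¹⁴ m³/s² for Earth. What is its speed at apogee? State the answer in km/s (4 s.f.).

r_p = 6371 + 1486 = 7857.0 km = 7.8570×10⁶ m.
r_a = 6371 + 12420 = 18791 km = 1.8791×10⁷ m.
Semi-major axis a = (r_p + r_a)/2 = 13324 km = 1.332×10⁷ m.
Vis-viva: v² = μ(2/r − 1/a) = 3.986×10¹⁴ × (1.064×10⁻⁷ − 7.505×10⁻⁸) = 1.251×10⁷ m²/s².
v = 3537 m/s = 3.537 km/s.

v ≈ 3.537 km/s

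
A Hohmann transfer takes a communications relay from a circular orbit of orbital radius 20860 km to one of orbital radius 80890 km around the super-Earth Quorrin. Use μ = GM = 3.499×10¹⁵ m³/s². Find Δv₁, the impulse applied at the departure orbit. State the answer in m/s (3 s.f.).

Δv ≈ 3380 m/s

r₁ = 20860 km = 2.086×10⁷ m.
r₂ = 80890 km = 8.089×10⁷ m.
Transfer ellipse a_t = (r₁ + r₂)/2 = 5.088×10⁷ m.
At r₁: circular v_c1 = √(μ/r₁) = 12950 m/s; transfer-periapsis v_p = √[μ(2/r₁ − 1/a_t)] = 16330 m/s.
Δv₁ = v_p − v_c1 = 3380 m/s.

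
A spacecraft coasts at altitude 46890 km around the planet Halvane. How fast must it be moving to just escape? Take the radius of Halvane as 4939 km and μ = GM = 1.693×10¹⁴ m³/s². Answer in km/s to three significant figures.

r = 4939 + 46890 = 51829 km = 5.1829×10⁷ m.
Escape speed v_esc = √(2μ/r) = √(2 × 1.693×10¹⁴ / 5.183×10⁷) = √(6.533×10⁶) = 2556 m/s.
= 2.556 km/s.

v_esc ≈ 2.56 km/s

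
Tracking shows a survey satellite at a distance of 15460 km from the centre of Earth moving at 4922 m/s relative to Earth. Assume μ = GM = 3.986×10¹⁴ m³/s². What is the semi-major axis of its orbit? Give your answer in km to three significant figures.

r = 1.546×10⁷ m.
Vis-viva rearranged: 1/a = 2/r − v²/μ = 1.294×10⁻⁷ − 6.078×10⁻⁸ = 6.859×10⁻⁸ m⁻¹.
a = 1.458×10⁷ m = 14580 km.

a ≈ 14600 km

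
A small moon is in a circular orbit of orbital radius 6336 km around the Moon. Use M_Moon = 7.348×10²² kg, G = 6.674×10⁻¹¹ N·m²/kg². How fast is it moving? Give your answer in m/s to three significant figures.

μ = GM = 6.674×10⁻¹¹ × 7.348×10²² = 4.904×10¹² m³/s².
r = 6336 km = 6.336×10⁶ m.
For a circular orbit v = √(μ/r) = √(4.904×10¹² / 6.336×10⁶) = √(7.740×10⁵) = 879.8 m/s.

v ≈ 880 m/s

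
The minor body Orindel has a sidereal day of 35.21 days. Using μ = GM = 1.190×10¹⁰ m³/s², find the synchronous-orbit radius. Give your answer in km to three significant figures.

T = 35.21 days = 3.042×10⁶ s.
A synchronous orbit has period T, so by Kepler's third law a = (μT²/4π²)^(1/3).
μT²/4π² = 1.190×10¹⁰ × (3.042×10⁶)² / 39.48 = 2.790×10²¹ m³.
a = 1.408×10⁷ m = 14077 km.

r_sync ≈ 14100 km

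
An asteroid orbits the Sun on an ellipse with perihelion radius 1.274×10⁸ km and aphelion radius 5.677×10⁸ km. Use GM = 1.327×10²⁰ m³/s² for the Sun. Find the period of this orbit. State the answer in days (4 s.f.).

Semi-major axis a = (r_p + r_a)/2 = (1.2740×10⁸ + 5.6770×10⁸)/2 = 3.4755×10⁸ km = 3.476×10¹¹ m.
By Kepler's third law T = 2π√(a³/μ) = 2π × 1.779×10⁷ = 1.118×10⁸ s.
= 1293 days.

T ≈ 1293 days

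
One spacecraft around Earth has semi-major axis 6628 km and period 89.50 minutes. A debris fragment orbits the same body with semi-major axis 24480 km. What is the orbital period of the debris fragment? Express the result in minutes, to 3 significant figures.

T₂ ≈ 635 minutes

Kepler's third law: T² ∝ a³, so T₂ = T₁ (a₂/a₁)^(3/2).
a₂/a₁ = 3.693, (a₂/a₁)^(3/2) = 7.098.
T₂ = 89.50 × 7.098 = 635.3 minutes.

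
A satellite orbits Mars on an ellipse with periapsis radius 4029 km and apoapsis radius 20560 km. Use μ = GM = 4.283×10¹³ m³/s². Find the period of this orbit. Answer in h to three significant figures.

T ≈ 11.5 h

Semi-major axis a = (r_p + r_a)/2 = (4029.0 + 20560)/2 = 12294 km = 1.229×10⁷ m.
By Kepler's third law T = 2π√(a³/μ) = 2π × 6.587×10³ = 4.139×10⁴ s.
= 11.50 h.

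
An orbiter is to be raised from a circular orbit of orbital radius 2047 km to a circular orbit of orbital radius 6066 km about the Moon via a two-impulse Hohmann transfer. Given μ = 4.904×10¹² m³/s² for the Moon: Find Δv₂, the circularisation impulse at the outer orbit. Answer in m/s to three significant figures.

Δv ≈ 260 m/s

r₁ = 2047 km = 2.047×10⁶ m.
r₂ = 6066 km = 6.066×10⁶ m.
Transfer ellipse a_t = (r₁ + r₂)/2 = 4.056×10⁶ m.
At r₁: circular v_c1 = √(μ/r₁) = 1548 m/s; transfer-perilune v_p = √[μ(2/r₁ − 1/a_t)] = 1893 m/s.
At r₂: circular v_c2 = √(μ/r₂) = 899.1 m/s; transfer-apolune v_a = √[μ(2/r₂ − 1/a_t)] = 638.7 m/s.
Δv₂ = v_c2 − v_a = 260.4 m/s.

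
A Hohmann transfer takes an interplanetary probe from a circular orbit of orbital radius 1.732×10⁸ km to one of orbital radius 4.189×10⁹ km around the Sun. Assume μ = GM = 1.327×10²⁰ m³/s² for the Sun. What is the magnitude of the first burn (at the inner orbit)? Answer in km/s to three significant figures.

r₁ = 1.732×10⁸ km = 1.732×10¹¹ m.
r₂ = 4.189×10⁹ km = 4.189×10¹² m.
Transfer ellipse a_t = (r₁ + r₂)/2 = 2.181×10¹² m.
At r₁: circular v_c1 = √(μ/r₁) = 27680 m/s; transfer-perihelion v_p = √[μ(2/r₁ − 1/a_t)] = 38360 m/s.
Δv₁ = v_p − v_c1 = 10680 m/s.
= 10.68 km/s.

Δv ≈ 10.7 km/s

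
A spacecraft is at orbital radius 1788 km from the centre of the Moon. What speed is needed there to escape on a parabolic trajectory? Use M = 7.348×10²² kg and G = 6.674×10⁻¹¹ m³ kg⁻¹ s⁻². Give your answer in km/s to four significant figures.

v_esc ≈ 2.342 km/s

μ = GM = 6.674×10⁻¹¹ × 7.348×10²² = 4.904×10¹² m³/s².
r = 1788 km = 1.788×10⁶ m.
Escape speed v_esc = √(2μ/r) = √(2 × 4.904×10¹² / 1.788×10⁶) = √(5.486×10⁶) = 2342 m/s.
= 2.342 km/s.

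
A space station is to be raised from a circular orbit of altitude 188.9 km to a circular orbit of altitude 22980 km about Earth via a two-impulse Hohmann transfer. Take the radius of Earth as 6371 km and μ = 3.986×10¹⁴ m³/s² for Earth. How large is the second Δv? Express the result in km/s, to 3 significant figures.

Δv ≈ 1.46 km/s

r₁ = 6371 + 188.9 = 6559.9 km = 6.5599×10⁶ m.
r₂ = 6371 + 22980 = 29351 km = 2.9351×10⁷ m.
Transfer ellipse a_t = (r₁ + r₂)/2 = 1.796×10⁷ m.
At r₁: circular v_c1 = √(μ/r₁) = 7795 m/s; transfer-perigee v_p = √[μ(2/r₁ − 1/a_t)] = 9966 m/s.
At r₂: circular v_c2 = √(μ/r₂) = 3685 m/s; transfer-apogee v_a = √[μ(2/r₂ − 1/a_t)] = 2227 m/s.
Δv₂ = v_c2 − v_a = 1458 m/s.
= 1.458 km/s.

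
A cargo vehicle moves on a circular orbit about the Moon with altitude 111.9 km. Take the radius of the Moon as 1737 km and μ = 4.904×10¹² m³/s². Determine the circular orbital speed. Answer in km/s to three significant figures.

v ≈ 1.63 km/s

r = 1737 + 111.9 = 1848.9 km = 1.8489×10⁶ m.
For a circular orbit v = √(μ/r) = √(4.904×10¹² / 1.849×10⁶) = √(2.652×10⁶) = 1629 m/s.
That is 1.629 km/s.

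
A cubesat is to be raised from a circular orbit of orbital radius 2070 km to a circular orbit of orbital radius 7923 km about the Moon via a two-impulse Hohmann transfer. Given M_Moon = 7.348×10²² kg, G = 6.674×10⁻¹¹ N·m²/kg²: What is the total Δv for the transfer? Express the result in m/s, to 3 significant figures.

Δv_total ≈ 679 m/s

μ = GM = 6.674×10⁻¹¹ × 7.348×10²² = 4.904×10¹² m³/s².
r₁ = 2070 km = 2.070×10⁶ m.
r₂ = 7923 km = 7.923×10⁶ m.
Transfer ellipse a_t = (r₁ + r₂)/2 = 4.996×10⁶ m.
At r₁: circular v_c1 = √(μ/r₁) = 1539 m/s; transfer-perilune v_p = √[μ(2/r₁ − 1/a_t)] = 1938 m/s.
Δv₁ = v_p − v_c1 = 399.0 m/s.
At r₂: circular v_c2 = √(μ/r₂) = 786.7 m/s; transfer-apolune v_a = √[μ(2/r₂ − 1/a_t)] = 506.4 m/s.
Δv₂ = v_c2 − v_a = 280.4 m/s.
Total Δv = Δv₁ + Δv₂ = 679.4 m/s.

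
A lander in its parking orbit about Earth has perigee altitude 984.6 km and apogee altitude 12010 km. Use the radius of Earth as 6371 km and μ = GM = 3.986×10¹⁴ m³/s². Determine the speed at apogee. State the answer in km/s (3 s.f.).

r_p = 6371 + 984.6 = 7355.6 km = 7.3556×10⁶ m.
r_a = 6371 + 12010 = 18381 km = 1.8381×10⁷ m.
Semi-major axis a = (r_p + r_a)/2 = 12868 km = 1.287×10⁷ m.
Vis-viva: v² = μ(2/r − 1/a) = 3.986×10¹⁴ × (1.088×10⁻⁷ − 7.771×10⁻⁸) = 1.240×10⁷ m²/s².
v = 3521 m/s = 3.521 km/s.

v ≈ 3.52 km/s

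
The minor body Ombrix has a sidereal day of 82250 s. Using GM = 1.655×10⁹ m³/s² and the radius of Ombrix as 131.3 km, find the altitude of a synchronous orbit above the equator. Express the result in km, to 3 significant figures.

A synchronous orbit has period T, so by Kepler's third law a = (μT²/4π²)^(1/3).
μT²/4π² = 1.655×10⁹ × (8.225×10⁴)² / 39.48 = 2.836×10¹⁷ m³.
a = 6.570×10⁵ m = 657.01 km.
Altitude h = a − R = 657.01 − 131.3 = 525.71 km.

h_sync ≈ 526 km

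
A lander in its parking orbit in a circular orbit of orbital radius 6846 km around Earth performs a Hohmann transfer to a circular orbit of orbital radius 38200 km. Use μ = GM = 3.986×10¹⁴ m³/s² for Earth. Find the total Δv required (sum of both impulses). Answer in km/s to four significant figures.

r₁ = 6846 km = 6.846×10⁶ m.
r₂ = 38200 km = 3.820×10⁷ m.
Transfer ellipse a_t = (r₁ + r₂)/2 = 2.252×10⁷ m.
At r₁: circular v_c1 = √(μ/r₁) = 7630 m/s; transfer-perigee v_p = √[μ(2/r₁ − 1/a_t)] = 9937 m/s.
Δv₁ = v_p − v_c1 = 2307 m/s.
At r₂: circular v_c2 = √(μ/r₂) = 3230 m/s; transfer-apogee v_a = √[μ(2/r₂ − 1/a_t)] = 1781 m/s.
Δv₂ = v_c2 − v_a = 1449 m/s.
Total Δv = Δv₁ + Δv₂ = 3756 m/s = 3.756 km/s.

Δv_total ≈ 3.756 km/s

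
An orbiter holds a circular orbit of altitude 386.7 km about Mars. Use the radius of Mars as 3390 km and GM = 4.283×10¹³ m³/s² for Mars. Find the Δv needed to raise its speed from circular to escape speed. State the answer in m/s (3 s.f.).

r = 3390 + 386.7 = 3776.7 km = 3.7767×10⁶ m.
Circular speed v_c = √(μ/r) = 3368 m/s.
Escape speed v_esc = √(2μ/r) = √2 × v_c = 4762 m/s.
Δv = v_esc − v_c = 1395 m/s.

Δv ≈ 1390 m/s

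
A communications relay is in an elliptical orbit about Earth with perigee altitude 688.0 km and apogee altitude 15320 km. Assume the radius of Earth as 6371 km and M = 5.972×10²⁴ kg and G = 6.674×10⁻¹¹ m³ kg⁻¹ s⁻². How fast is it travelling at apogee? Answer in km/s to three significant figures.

μ = GM = 6.674×10⁻¹¹ × 5.972×10²⁴ = 3.986×10¹⁴ m³/s².
r_p = 6371 + 688.0 = 7059.0 km = 7.0590×10⁶ m.
r_a = 6371 + 15320 = 21691 km = 2.1691×10⁷ m.
Semi-major axis a = (r_p + r_a)/2 = 14375 km = 1.438×10⁷ m.
Vis-viva: v² = μ(2/r − 1/a) = 3.986×10¹⁴ × (9.220×10⁻⁸ − 6.957×10⁻⁸) = 9.023×10⁶ m²/s².
v = 3004 m/s = 3.004 km/s.

v ≈ 3.00 km/s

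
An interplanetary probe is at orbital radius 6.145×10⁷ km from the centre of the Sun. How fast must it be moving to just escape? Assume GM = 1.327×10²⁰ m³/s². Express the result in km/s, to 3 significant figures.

r = 6.145×10⁷ km = 6.145×10¹⁰ m.
Escape speed v_esc = √(2μ/r) = √(2 × 1.327×10²⁰ / 6.145×10¹⁰) = √(4.319×10⁹) = 65720 m/s.
= 65.72 km/s.

v_esc ≈ 65.7 km/s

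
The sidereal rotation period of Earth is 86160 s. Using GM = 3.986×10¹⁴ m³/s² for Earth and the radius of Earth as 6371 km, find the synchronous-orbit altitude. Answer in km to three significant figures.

A synchronous orbit has period T, so by Kepler's third law a = (μT²/4π²)^(1/3).
μT²/4π² = 3.986×10¹⁴ × (8.616×10⁴)² / 39.48 = 7.495×10²² m³.
a = 4.216×10⁷ m = 42163 km.
Altitude h = a − R = 42163 − 6371 = 35792 km.

h_sync ≈ 35800 km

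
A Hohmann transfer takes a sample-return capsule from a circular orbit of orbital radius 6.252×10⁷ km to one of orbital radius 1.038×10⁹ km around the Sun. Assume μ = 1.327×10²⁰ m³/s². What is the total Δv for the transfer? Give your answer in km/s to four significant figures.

Δv_total ≈ 24.70 km/s

r₁ = 6.252×10⁷ km = 6.252×10¹⁰ m.
r₂ = 1.038×10⁹ km = 1.038×10¹² m.
Transfer ellipse a_t = (r₁ + r₂)/2 = 5.503×10¹¹ m.
At r₁: circular v_c1 = √(μ/r₁) = 46070 m/s; transfer-perihelion v_p = √[μ(2/r₁ − 1/a_t)] = 63280 m/s.
Δv₁ = v_p − v_c1 = 17210 m/s.
At r₂: circular v_c2 = √(μ/r₂) = 11310 m/s; transfer-aphelion v_a = √[μ(2/r₂ − 1/a_t)] = 3811 m/s.
Δv₂ = v_c2 − v_a = 7496 m/s.
Total Δv = Δv₁ + Δv₂ = 24700 m/s = 24.70 km/s.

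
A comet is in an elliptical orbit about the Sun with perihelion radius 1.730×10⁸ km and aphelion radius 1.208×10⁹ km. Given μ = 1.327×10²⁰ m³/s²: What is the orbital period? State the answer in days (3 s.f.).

Semi-major axis a = (r_p + r_a)/2 = (1.7300×10⁸ + 1.2080×10⁹)/2 = 6.9050×10⁸ km = 6.905×10¹¹ m.
By Kepler's third law T = 2π√(a³/μ) = 2π × 4.981×10⁷ = 3.130×10⁸ s.
= 3622 days.

T ≈ 3620 days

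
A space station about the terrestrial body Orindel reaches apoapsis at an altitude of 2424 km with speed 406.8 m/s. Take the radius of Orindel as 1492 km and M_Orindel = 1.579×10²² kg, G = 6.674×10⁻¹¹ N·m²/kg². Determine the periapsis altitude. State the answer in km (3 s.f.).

periapsis altitude ≈ 247 km

μ = GM = 6.674×10⁻¹¹ × 1.579×10²² = 1.054×10¹² m³/s².
r_a = 1492 + 2424 = 3916.0 km = 3.916×10⁶ m.
Specific energy ε = v²/2 − μ/r = -1.864×10⁵ J/kg, so a = −μ/(2ε) = 2.827×10⁶ m.
The apsides satisfy r_p + r_a = 2a, so the periapsis radius is 2a − r_a = 1.739×10⁶ m = 1738.6 km.
Periapsis altitude = 1738.6 − 1492 = 246.65 km.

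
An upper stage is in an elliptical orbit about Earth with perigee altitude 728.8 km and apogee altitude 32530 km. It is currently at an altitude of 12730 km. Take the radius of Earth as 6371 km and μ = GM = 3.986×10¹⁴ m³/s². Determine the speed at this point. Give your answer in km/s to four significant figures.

v ≈ 4.940 km/s

r_p = 6371 + 728.8 = 7099.8 km = 7.0998×10⁶ m.
r_a = 6371 + 32530 = 38901 km = 3.8901×10⁷ m.
r = 6371 + 12730 = 19101 km = 1.910×10⁷ m.
Semi-major axis a = (r_p + r_a)/2 = 23000 km = 2.300×10⁷ m.
Vis-viva: v² = μ(2/r − 1/a) = 3.986×10¹⁴ × (1.047×10⁻⁷ − 4.348×10⁻⁸) = 2.441×10⁷ m²/s².
v = 4940 m/s = 4.940 km/s.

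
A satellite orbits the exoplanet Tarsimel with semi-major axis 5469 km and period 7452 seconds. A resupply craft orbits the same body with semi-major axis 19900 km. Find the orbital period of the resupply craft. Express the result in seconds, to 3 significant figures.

Kepler's third law: T² ∝ a³, so T₂ = T₁ (a₂/a₁)^(3/2).
a₂/a₁ = 3.639, (a₂/a₁)^(3/2) = 6.941.
T₂ = 7452 × 6.941 = 51720 seconds.

T₂ ≈ 51700 seconds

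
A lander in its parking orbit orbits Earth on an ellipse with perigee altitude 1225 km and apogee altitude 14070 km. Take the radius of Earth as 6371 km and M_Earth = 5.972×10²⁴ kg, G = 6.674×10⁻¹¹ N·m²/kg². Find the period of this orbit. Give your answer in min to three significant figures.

μ = GM = 6.674×10⁻¹¹ × 5.972×10²⁴ = 3.986×10¹⁴ m³/s².
r_p = 6371 + 1225 = 7596.0 km = 7.5960×10⁶ m.
r_a = 6371 + 14070 = 20441 km = 2.0441×10⁷ m.
Semi-major axis a = (r_p + r_a)/2 = (7596.0 + 20441)/2 = 14018 km = 1.402×10⁷ m.
By Kepler's third law T = 2π√(a³/μ) = 2π × 2.629×10³ = 1.652×10⁴ s.
= 275.3 min.

T ≈ 275 min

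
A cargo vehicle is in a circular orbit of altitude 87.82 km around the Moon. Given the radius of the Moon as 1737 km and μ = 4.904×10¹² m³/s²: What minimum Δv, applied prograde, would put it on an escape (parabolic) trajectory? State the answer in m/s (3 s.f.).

r = 1737 + 87.82 = 1824.8 km = 1.8248×10⁶ m.
Circular speed v_c = √(μ/r) = 1639 m/s.
Escape speed v_esc = √(2μ/r) = √2 × v_c = 2318 m/s.
Δv = v_esc − v_c = 679.0 m/s.

Δv ≈ 679 m/s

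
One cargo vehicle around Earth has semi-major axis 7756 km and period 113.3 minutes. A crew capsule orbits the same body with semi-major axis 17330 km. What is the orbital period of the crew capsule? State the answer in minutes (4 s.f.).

T₂ ≈ 378.4 minutes

Kepler's third law: T² ∝ a³, so T₂ = T₁ (a₂/a₁)^(3/2).
a₂/a₁ = 2.234, (a₂/a₁)^(3/2) = 3.340.
T₂ = 113.3 × 3.340 = 378.4 minutes.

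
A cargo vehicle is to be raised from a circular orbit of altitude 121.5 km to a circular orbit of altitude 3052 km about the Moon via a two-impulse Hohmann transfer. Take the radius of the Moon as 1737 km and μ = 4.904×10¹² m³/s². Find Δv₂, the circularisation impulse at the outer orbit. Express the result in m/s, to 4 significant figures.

r₁ = 1737 + 121.5 = 1858.5 km = 1.8585×10⁶ m.
r₂ = 1737 + 3052 = 4789.0 km = 4.7890×10⁶ m.
Transfer ellipse a_t = (r₁ + r₂)/2 = 3.324×10⁶ m.
At r₁: circular v_c1 = √(μ/r₁) = 1624 m/s; transfer-perilune v_p = √[μ(2/r₁ − 1/a_t)] = 1950 m/s.
At r₂: circular v_c2 = √(μ/r₂) = 1012 m/s; transfer-apolune v_a = √[μ(2/r₂ − 1/a_t)] = 756.7 m/s.
Δv₂ = v_c2 − v_a = 255.2 m/s.

Δv ≈ 255.2 m/s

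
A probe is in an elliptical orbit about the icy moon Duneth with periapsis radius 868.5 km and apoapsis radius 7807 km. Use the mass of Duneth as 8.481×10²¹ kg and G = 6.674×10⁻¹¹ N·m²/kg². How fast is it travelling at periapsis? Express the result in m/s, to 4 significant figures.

μ = GM = 6.674×10⁻¹¹ × 8.481×10²¹ = 5.660×10¹¹ m³/s².
Semi-major axis a = (r_p + r_a)/2 = 4337.8 km = 4.338×10⁶ m.
Vis-viva: v² = μ(2/r − 1/a) = 5.660×10¹¹ × (2.303×10⁻⁶ − 2.305×10⁻⁷) = 1.173×10⁶ m²/s².
v = 1083 m/s.

v ≈ 1083 m/s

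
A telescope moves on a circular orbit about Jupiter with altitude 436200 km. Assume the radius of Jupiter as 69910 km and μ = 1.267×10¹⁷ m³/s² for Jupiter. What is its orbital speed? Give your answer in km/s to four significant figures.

v ≈ 15.82 km/s

r = 69910 + 436200 = 506110 km = 5.0611×10⁸ m.
For a circular orbit v = √(μ/r) = √(1.267×10¹⁷ / 5.061×10⁸) = √(2.503×10⁸) = 15820 m/s.
That is 15.82 km/s.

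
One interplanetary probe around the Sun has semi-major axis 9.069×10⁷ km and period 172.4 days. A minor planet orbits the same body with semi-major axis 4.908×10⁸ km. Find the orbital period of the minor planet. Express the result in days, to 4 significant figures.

Kepler's third law: T² ∝ a³, so T₂ = T₁ (a₂/a₁)^(3/2).
a₂/a₁ = 5.412, (a₂/a₁)^(3/2) = 12.59.
T₂ = 172.4 × 12.59 = 2170 days.

T₂ ≈ 2170 days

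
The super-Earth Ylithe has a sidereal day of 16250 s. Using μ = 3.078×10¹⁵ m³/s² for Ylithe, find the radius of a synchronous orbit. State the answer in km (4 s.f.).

r_sync ≈ 27410 km

A synchronous orbit has period T, so by Kepler's third law a = (μT²/4π²)^(1/3).
μT²/4π² = 3.078×10¹⁵ × (1.625×10⁴)² / 39.48 = 2.059×10²² m³.
a = 2.741×10⁷ m = 27408 km.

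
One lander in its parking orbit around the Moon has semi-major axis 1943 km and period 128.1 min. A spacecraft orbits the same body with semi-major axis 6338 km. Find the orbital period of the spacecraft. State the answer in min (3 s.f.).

T₂ ≈ 755 min

Kepler's third law: T² ∝ a³, so T₂ = T₁ (a₂/a₁)^(3/2).
a₂/a₁ = 3.262, (a₂/a₁)^(3/2) = 5.891.
T₂ = 128.1 × 5.891 = 754.7 min.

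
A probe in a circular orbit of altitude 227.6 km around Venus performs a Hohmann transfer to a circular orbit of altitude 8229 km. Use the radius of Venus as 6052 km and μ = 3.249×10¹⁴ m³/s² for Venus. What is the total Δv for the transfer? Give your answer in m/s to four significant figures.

r₁ = 6052 + 227.6 = 6279.6 km = 6.2796×10⁶ m.
r₂ = 6052 + 8229 = 14281 km = 1.4281×10⁷ m.
Transfer ellipse a_t = (r₁ + r₂)/2 = 1.028×10⁷ m.
At r₁: circular v_c1 = √(μ/r₁) = 7193 m/s; transfer-periapsis v_p = √[μ(2/r₁ − 1/a_t)] = 8478 m/s.
Δv₁ = v_p − v_c1 = 1285 m/s.
At r₂: circular v_c2 = √(μ/r₂) = 4770 m/s; transfer-apoapsis v_a = √[μ(2/r₂ − 1/a_t)] = 3728 m/s.
Δv₂ = v_c2 − v_a = 1042 m/s.
Total Δv = Δv₁ + Δv₂ = 2327 m/s.

Δv_total ≈ 2327 m/s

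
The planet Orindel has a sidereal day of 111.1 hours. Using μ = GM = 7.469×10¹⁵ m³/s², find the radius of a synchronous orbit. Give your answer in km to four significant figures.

r_sync ≈ 3.116×10⁵ km

T = 111.1 hours = 4.000×10⁵ s.
A synchronous orbit has period T, so by Kepler's third law a = (μT²/4π²)^(1/3).
μT²/4π² = 7.469×10¹⁵ × (4.000×10⁵)² / 39.48 = 3.026×10²⁵ m³.
a = 3.116×10⁸ m = 3.1163×10⁵ km.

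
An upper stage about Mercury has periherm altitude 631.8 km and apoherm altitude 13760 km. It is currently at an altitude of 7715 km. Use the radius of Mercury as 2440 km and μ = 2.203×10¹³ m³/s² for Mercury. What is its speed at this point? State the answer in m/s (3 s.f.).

r_p = 2440 + 631.8 = 3071.8 km = 3.0718×10⁶ m.
r_a = 2440 + 13760 = 16200 km = 1.6200×10⁷ m.
r = 2440 + 7715 = 10155 km = 1.016×10⁷ m.
Semi-major axis a = (r_p + r_a)/2 = 9635.9 km = 9.636×10⁶ m.
Vis-viva: v² = μ(2/r − 1/a) = 2.203×10¹³ × (1.969×10⁻⁷ − 1.038×10⁻⁷) = 2.053×10⁶ m²/s².
v = 1433 m/s.

v ≈ 1430 m/s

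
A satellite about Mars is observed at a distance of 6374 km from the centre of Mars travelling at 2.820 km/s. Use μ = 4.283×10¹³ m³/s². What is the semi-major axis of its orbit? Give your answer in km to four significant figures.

a ≈ 7806 km

r = 6.374×10⁶ m.
Vis-viva rearranged: 1/a = 2/r − v²/μ = 3.138×10⁻⁷ − 1.857×10⁻⁷ = 1.281×10⁻⁷ m⁻¹.
a = 7.806×10⁶ m = 7806.3 km.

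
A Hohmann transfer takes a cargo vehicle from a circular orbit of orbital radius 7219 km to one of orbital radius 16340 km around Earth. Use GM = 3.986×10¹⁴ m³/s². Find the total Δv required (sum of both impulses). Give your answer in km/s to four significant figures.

r₁ = 7219 km = 7.219×10⁶ m.
r₂ = 16340 km = 1.634×10⁷ m.
Transfer ellipse a_t = (r₁ + r₂)/2 = 1.178×10⁷ m.
At r₁: circular v_c1 = √(μ/r₁) = 7431 m/s; transfer-perigee v_p = √[μ(2/r₁ − 1/a_t)] = 8752 m/s.
Δv₁ = v_p − v_c1 = 1321 m/s.
At r₂: circular v_c2 = √(μ/r₂) = 4939 m/s; transfer-apogee v_a = √[μ(2/r₂ − 1/a_t)] = 3866 m/s.
Δv₂ = v_c2 − v_a = 1073 m/s.
Total Δv = Δv₁ + Δv₂ = 2394 m/s = 2.394 km/s.

Δv_total ≈ 2.394 km/s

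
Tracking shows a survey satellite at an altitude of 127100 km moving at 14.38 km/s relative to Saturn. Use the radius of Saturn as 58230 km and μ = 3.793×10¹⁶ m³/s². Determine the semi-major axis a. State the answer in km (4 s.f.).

a ≈ 1.873×10⁵ km

r = 58230 + 127100 = 1.8533×10⁵ km = 1.853×10⁸ m.
Specific orbital energy ε = v²/2 − μ/r = (14380)²/2 − 3.793×10¹⁶/1.853×10⁸ = -1.013×10⁸ J/kg.
Since ε = −μ/(2a), a = −μ/(2ε) = 1.873×10⁸ m = 1.8727×10⁵ km.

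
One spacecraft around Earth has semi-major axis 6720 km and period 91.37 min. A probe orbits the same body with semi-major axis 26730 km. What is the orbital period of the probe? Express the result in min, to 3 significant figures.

T₂ ≈ 725 min

Kepler's third law: T² ∝ a³, so T₂ = T₁ (a₂/a₁)^(3/2).
a₂/a₁ = 3.978, (a₂/a₁)^(3/2) = 7.933.
T₂ = 91.37 × 7.933 = 724.9 min.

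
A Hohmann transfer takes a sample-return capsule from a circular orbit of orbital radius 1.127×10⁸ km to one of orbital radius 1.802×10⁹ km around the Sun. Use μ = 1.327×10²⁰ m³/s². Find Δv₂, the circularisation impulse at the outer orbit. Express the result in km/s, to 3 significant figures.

r₁ = 1.127×10⁸ km = 1.127×10¹¹ m.
r₂ = 1.802×10⁹ km = 1.802×10¹² m.
Transfer ellipse a_t = (r₁ + r₂)/2 = 9.574×10¹¹ m.
At r₁: circular v_c1 = √(μ/r₁) = 34310 m/s; transfer-perihelion v_p = √[μ(2/r₁ − 1/a_t)] = 47080 m/s.
At r₂: circular v_c2 = √(μ/r₂) = 8581 m/s; transfer-aphelion v_a = √[μ(2/r₂ − 1/a_t)] = 2944 m/s.
Δv₂ = v_c2 − v_a = 5637 m/s.
= 5.637 km/s.

Δv ≈ 5.64 km/s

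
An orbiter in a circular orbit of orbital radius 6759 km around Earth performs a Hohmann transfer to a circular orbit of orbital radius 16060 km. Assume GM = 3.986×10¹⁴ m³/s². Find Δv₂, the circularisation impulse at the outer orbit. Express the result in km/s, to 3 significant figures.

Δv ≈ 1.15 km/s

r₁ = 6759 km = 6.759×10⁶ m.
r₂ = 16060 km = 1.606×10⁷ m.
Transfer ellipse a_t = (r₁ + r₂)/2 = 1.141×10⁷ m.
At r₁: circular v_c1 = √(μ/r₁) = 7679 m/s; transfer-perigee v_p = √[μ(2/r₁ − 1/a_t)] = 9111 m/s.
At r₂: circular v_c2 = √(μ/r₂) = 4982 m/s; transfer-apogee v_a = √[μ(2/r₂ − 1/a_t)] = 3834 m/s.
Δv₂ = v_c2 − v_a = 1147 m/s.
= 1.147 km/s.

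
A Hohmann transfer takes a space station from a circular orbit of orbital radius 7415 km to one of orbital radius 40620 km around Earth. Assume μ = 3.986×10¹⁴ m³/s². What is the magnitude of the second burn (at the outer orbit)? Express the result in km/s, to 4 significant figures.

r₁ = 7415 km = 7.415×10⁶ m.
r₂ = 40620 km = 4.062×10⁷ m.
Transfer ellipse a_t = (r₁ + r₂)/2 = 2.402×10⁷ m.
At r₁: circular v_c1 = √(μ/r₁) = 7332 m/s; transfer-perigee v_p = √[μ(2/r₁ − 1/a_t)] = 9535 m/s.
At r₂: circular v_c2 = √(μ/r₂) = 3133 m/s; transfer-apogee v_a = √[μ(2/r₂ − 1/a_t)] = 1741 m/s.
Δv₂ = v_c2 − v_a = 1392 m/s.
= 1.392 km/s.

Δv ≈ 1.392 km/s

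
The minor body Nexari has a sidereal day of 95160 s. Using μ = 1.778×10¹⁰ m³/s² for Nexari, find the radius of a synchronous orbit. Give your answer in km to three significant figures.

r_sync ≈ 1600 km

A synchronous orbit has period T, so by Kepler's third law a = (μT²/4π²)^(1/3).
μT²/4π² = 1.778×10¹⁰ × (9.516×10⁴)² / 39.48 = 4.078×10¹⁸ m³.
a = 1.598×10⁶ m = 1597.7 km.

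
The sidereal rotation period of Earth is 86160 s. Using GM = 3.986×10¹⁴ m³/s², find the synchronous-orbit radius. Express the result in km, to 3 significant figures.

r_sync ≈ 42200 km

A synchronous orbit has period T, so by Kepler's third law a = (μT²/4π²)^(1/3).
μT²/4π² = 3.986×10¹⁴ × (8.616×10⁴)² / 39.48 = 7.495×10²² m³.
a = 4.216×10⁷ m = 42163 km.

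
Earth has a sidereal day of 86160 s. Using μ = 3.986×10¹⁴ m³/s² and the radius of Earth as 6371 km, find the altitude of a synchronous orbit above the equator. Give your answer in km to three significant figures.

h_sync ≈ 35800 km

A synchronous orbit has period T, so by Kepler's third law a = (μT²/4π²)^(1/3).
μT²/4π² = 3.986×10¹⁴ × (8.616×10⁴)² / 39.48 = 7.495×10²² m³.
a = 4.216×10⁷ m = 42163 km.
Altitude h = a − R = 42163 − 6371 = 35792 km.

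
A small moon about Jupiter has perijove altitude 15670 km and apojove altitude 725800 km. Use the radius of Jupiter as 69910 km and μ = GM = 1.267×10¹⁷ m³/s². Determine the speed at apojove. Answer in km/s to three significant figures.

r_p = 69910 + 15670 = 85580 km = 8.5580×10⁷ m.
r_a = 69910 + 725800 = 795710 km = 7.9571×10⁸ m.
Semi-major axis a = (r_p + r_a)/2 = 4.4064×10⁵ km = 4.406×10⁸ m.
Vis-viva: v² = μ(2/r − 1/a) = 1.267×10¹⁷ × (2.513×10⁻⁹ − 2.269×10⁻⁹) = 3.092×10⁷ m²/s².
v = 5561 m/s = 5.561 km/s.

v ≈ 5.56 km/s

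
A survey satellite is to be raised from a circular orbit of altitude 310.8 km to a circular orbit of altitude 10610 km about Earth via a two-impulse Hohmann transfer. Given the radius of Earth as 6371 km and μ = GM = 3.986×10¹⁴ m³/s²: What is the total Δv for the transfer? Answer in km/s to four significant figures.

Δv_total ≈ 2.733 km/s

r₁ = 6371 + 310.8 = 6681.8 km = 6.6818×10⁶ m.
r₂ = 6371 + 10610 = 16981 km = 1.6981×10⁷ m.
Transfer ellipse a_t = (r₁ + r₂)/2 = 1.183×10⁷ m.
At r₁: circular v_c1 = √(μ/r₁) = 7724 m/s; transfer-perigee v_p = √[μ(2/r₁ − 1/a_t)] = 9253 m/s.
Δv₁ = v_p − v_c1 = 1529 m/s.
At r₂: circular v_c2 = √(μ/r₂) = 4845 m/s; transfer-apogee v_a = √[μ(2/r₂ − 1/a_t)] = 3641 m/s.
Δv₂ = v_c2 − v_a = 1204 m/s.
Total Δv = Δv₁ + Δv₂ = 2733 m/s = 2.733 km/s.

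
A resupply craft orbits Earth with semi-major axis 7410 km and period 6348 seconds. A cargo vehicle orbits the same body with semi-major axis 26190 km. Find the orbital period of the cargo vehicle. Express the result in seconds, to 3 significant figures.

Kepler's third law: T² ∝ a³, so T₂ = T₁ (a₂/a₁)^(3/2).
a₂/a₁ = 3.534, (a₂/a₁)^(3/2) = 6.645.
T₂ = 6348 × 6.645 = 42180 seconds.

T₂ ≈ 42200 seconds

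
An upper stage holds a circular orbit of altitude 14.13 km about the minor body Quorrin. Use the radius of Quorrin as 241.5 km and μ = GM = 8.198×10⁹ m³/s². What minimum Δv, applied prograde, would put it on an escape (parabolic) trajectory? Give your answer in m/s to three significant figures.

Δv ≈ 74.2 m/s

r = 241.5 + 14.13 = 255.63 km = 2.5563×10⁵ m.
Circular speed v_c = √(μ/r) = 179.1 m/s.
Escape speed v_esc = √(2μ/r) = √2 × v_c = 253.3 m/s.
Δv = v_esc − v_c = 74.18 m/s.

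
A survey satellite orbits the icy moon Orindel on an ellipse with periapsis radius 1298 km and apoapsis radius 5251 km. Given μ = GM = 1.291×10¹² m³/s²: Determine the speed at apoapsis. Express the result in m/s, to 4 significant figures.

Semi-major axis a = (r_p + r_a)/2 = 3274.5 km = 3.274×10⁶ m.
Vis-viva: v² = μ(2/r − 1/a) = 1.291×10¹² × (3.809×10⁻⁷ − 3.054×10⁻⁷) = 9.746×10⁴ m²/s².
v = 312.2 m/s.

v ≈ 312.2 m/s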